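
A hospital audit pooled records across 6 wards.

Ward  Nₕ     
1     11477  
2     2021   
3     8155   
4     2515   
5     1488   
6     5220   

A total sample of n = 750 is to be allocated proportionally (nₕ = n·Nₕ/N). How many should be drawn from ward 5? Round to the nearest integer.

N = 11477 + 2021 + 8155 + 2515 + 1488 + 5220 = 30876.
n_5 = 750·1488/30876 = 36.145... → 36.

36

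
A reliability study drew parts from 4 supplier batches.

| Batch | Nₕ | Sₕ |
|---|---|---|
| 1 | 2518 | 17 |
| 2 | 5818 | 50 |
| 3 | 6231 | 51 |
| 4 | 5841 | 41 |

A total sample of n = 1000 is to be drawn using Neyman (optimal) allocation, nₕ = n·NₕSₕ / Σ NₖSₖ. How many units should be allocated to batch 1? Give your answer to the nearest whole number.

Σ NₕSₕ = 2518·17 + 5818·50 + 6231·51 + 5841·41 = 890968.
Share for 1: 42806/890968 = 0.04804.
n_1 = 1000 × 0.04804 = 48.044... → 48.

48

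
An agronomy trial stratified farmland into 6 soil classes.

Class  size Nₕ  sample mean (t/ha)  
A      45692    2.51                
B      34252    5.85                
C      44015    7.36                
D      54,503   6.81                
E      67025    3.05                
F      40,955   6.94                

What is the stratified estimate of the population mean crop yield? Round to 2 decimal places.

5.23

x̄_st = (Σ Nₕx̄ₕ) / (Σ Nₕ) = (45692·2.51 + 34252·5.85 + 44015·7.36 + 54503·6.81 + 67025·3.05 + 40955·6.94) / 286442
= 1498830.9 / 286442 = 5.2326... → 5.23.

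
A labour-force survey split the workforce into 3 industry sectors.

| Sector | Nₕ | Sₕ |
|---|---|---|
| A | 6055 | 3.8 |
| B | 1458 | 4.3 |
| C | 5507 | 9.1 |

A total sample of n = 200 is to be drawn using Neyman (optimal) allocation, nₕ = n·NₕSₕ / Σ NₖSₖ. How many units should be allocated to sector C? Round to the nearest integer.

126

Σ NₕSₕ = 6055·3.8 + 1458·4.3 + 5507·9.1 = 79392.1.
Share for C: 50113.7/79392.1 = 0.63122.
n_C = 200 × 0.63122 = 126.244... → 126.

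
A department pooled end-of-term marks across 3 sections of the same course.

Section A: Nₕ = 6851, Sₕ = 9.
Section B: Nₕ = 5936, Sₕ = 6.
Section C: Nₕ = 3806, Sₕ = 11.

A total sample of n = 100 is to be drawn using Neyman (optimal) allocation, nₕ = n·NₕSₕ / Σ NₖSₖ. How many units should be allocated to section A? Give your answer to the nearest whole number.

A: NₕSₕ = 6851·9 = 61659
B: NₕSₕ = 5936·6 = 35616
C: NₕSₕ = 3806·11 = 41866
Σ NₕSₕ = 139141.
n_A = 100·61659/139141 = 44.314... → 44.

44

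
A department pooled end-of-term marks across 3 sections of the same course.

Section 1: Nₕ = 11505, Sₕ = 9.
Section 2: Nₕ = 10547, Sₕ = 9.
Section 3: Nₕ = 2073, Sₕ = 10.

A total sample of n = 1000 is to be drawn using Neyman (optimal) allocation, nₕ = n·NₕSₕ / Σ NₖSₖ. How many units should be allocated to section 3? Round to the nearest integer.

Σ NₕSₕ = 11505·9 + 10547·9 + 2073·10 = 219198.
Share for 3: 20730/219198 = 0.09457.
n_3 = 1000 × 0.09457 = 94.572... → 95.

95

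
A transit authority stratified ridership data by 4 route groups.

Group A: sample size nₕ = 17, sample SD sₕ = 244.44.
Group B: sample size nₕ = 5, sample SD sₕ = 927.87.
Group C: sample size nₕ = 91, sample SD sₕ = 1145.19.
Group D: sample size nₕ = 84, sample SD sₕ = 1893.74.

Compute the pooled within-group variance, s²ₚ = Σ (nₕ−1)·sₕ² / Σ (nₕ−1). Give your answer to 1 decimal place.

Degrees of freedom: 16 + 4 + 90 + 83 = 193.
Σ(nₕ−1)sₕ² = 16·59750.9136 + 4·860942.7369 + 90·1311460.1361 + 83·3586251.1876 = 420090046.385.
s²ₚ = 420090046.385 / 193 = 2176632.365... → 2176632.4.

2176632.4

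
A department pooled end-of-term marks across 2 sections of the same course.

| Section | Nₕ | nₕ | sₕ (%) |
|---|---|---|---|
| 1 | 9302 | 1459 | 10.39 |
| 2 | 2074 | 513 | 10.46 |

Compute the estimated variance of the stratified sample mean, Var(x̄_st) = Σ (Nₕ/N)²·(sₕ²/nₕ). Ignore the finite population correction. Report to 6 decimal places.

0.056560

N = 11376; Wₕ = Nₕ/N.
section 1: (9302/11376)²·10.39²/1459 = 0.049470843
section 2: (2074/11376)²·10.46²/513 = 0.007088990
Sum = 0.056559832 → 0.056560.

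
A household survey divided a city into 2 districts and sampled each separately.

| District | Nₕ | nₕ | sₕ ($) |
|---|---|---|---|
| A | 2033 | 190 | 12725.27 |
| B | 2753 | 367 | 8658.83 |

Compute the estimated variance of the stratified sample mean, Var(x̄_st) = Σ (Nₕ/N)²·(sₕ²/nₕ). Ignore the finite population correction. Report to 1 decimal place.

N = 4786. Term for each stratum: Wₕ²sₕ²/nₕ.
Var(x̄_st) = 153783.5136 + 67595.7508 = 221379.2644 → 221379.3.

221379.3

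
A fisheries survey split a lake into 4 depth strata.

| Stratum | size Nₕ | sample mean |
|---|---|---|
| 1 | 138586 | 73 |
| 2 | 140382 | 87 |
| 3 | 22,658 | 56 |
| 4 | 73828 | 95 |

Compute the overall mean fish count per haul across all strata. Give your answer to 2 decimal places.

81.53

N = 375454; weights Wₕ = Nₕ/N = (0.3691, 0.3739, 0.0603, 0.1966).
x̄_st = Σ Wₕ·x̄ₕ = 0.3691·73 + 0.3739·87 + 0.0603·56 + 0.1966·95 ≈ 81.5347...
→ 81.53.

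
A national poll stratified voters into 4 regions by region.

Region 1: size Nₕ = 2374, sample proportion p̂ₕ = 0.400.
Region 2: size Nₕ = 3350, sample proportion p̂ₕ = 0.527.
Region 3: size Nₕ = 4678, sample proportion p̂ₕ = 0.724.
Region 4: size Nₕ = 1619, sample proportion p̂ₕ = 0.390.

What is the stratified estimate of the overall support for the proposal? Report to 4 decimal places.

Wₕ = Nₕ/N with N = 12021: 0.1975, 0.2787, 0.3892, 0.1347.
p̂_st = 0.1975·0.400 + 0.2787·0.527 + 0.3892·0.724 + 0.1347·0.390 ≈ 0.560131... → 0.5601.

0.5601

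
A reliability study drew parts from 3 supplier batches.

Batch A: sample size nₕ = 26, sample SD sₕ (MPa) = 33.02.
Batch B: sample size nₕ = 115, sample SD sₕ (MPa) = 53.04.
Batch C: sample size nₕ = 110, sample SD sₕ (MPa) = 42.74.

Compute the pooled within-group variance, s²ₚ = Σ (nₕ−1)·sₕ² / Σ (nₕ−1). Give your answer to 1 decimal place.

A: (26−1)·33.02² = 25·1090.3204 = 27258.01
B: (115−1)·53.04² = 114·2813.2416 = 320709.5424
C: (110−1)·42.74² = 109·1826.7076 = 199111.1284
Numerator = 547078.6808; denominator = Σ(nₕ−1) = 248.
s²ₚ = 547078.6808/248 = 2205.962... → 2206.0.

2206.0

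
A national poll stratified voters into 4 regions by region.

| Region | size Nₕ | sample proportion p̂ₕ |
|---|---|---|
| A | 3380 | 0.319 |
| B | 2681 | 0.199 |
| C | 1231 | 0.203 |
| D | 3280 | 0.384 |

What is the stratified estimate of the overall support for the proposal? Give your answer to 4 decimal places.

0.2952

Wₕ = Nₕ/N with N = 10572: 0.3197, 0.2536, 0.1164, 0.3103.
p̂_st = 0.3197·0.319 + 0.2536·0.199 + 0.1164·0.203 + 0.3103·0.384 ≈ 0.295228... → 0.2952.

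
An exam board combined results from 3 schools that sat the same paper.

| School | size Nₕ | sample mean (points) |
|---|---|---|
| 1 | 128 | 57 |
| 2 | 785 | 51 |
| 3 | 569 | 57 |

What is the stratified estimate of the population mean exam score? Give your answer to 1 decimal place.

x̄_st = (Σ Nₕx̄ₕ) / (Σ Nₕ) = (128·57 + 785·51 + 569·57) / 1482
= 79764 / 1482 = 53.822... → 53.8.

53.8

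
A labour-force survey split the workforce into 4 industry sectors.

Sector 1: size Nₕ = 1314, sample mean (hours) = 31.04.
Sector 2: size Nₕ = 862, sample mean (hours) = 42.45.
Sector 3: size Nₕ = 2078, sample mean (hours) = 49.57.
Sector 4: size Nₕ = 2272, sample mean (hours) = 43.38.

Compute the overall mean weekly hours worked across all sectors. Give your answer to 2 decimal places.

N = 1314 + 862 + 2078 + 2272 = 6526.
The stratified mean weights each stratum mean by its population share Nₕ/N.
Σ Nₕx̄ₕ = 1314·31.04 + 862·42.45 + 2078·49.57 + 2272·43.38 = 40786.56 + 36591.9 + 103006.46 + 98559.36 = 278944.28.
Divide by N: 278944.28 / 6526 = 42.7435... → 42.74.

42.74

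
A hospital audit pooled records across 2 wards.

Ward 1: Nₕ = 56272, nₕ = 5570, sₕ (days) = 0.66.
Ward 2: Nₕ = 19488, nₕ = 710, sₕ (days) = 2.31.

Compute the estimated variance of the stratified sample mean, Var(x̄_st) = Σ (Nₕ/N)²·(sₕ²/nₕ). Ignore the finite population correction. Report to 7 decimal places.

0.0005404

N = 75760. Term for each stratum: Wₕ²sₕ²/nₕ.
Var(x̄_st) = 0.0000431457 + 0.0004973020 = 0.0005404477 → 0.0005404.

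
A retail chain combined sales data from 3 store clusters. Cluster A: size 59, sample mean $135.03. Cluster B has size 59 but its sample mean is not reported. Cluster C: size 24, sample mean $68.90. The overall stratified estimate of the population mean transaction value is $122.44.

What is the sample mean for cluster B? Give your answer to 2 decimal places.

N = 59 + 59 + 24 = 142.
Overall total = μ·N = 122.44·142 = 17386.48.
Subtract the known strata: 59·135.03 + 24·68.90 = 9620.37.
Remaining total for cluster B: 17386.48 − 9620.37 = 7766.11.
Divide by its size: 7766.11 / 59 = 131.6290... → 131.63.

131.63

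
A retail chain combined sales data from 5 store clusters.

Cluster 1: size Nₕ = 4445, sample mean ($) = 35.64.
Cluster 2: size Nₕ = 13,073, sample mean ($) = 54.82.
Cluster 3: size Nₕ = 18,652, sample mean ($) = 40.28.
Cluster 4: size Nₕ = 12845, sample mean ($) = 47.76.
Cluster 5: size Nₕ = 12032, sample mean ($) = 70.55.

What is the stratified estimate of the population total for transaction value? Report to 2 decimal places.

3088719.02

1: 4445·35.64 = 158419.8
2: 13073·54.82 = 716661.86
3: 18652·40.28 = 751302.56
4: 12845·47.76 = 613477.2
5: 12032·70.55 = 848857.6
τ̂ = Σ Nₕx̄ₕ = 3088719.02.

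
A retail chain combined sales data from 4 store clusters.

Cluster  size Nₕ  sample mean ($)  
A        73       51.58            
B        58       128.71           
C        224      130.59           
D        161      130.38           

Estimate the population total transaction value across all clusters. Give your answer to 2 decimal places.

Estimate total by summing Nₕ·x̄ₕ over strata.
73·51.58 + 58·128.71 + 224·130.59 + 161·130.38 = 3765.34 + 7465.18 + 29252.16 + 20991.18 = 61473.86.

61473.86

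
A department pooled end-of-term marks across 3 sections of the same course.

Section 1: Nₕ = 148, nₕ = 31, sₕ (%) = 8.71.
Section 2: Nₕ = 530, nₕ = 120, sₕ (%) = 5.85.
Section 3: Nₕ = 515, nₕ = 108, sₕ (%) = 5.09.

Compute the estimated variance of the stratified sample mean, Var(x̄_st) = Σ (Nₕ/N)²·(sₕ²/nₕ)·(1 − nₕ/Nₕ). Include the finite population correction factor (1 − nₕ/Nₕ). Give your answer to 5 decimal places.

0.10865

N = 1193. Term for each stratum: Wₕ²sₕ²/nₕ·(1−nₕ/Nₕ).
Var(x̄_st) = 0.02977428 + 0.04354210 + 0.03532910 = 0.10864548 → 0.10865.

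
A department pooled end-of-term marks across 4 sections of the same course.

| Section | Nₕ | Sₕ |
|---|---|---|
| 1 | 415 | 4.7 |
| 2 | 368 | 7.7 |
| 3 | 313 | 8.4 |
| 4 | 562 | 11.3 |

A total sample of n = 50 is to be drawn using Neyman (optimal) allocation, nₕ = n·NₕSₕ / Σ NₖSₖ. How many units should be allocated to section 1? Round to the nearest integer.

1: NₕSₕ = 415·4.7 = 1950.5
2: NₕSₕ = 368·7.7 = 2833.6
3: NₕSₕ = 313·8.4 = 2629.2
4: NₕSₕ = 562·11.3 = 6350.6
Σ NₕSₕ = 13763.9.
n_1 = 50·1950.5/13763.9 = 7.086... → 7.

7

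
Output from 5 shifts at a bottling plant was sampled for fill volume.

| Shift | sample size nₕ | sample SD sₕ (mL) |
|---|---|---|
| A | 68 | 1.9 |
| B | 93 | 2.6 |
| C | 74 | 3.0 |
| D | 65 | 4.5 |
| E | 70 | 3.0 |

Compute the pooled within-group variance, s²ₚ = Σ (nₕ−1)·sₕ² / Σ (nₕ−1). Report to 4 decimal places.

A: (68−1)·1.9² = 67·3.61 = 241.87
B: (93−1)·2.6² = 92·6.76 = 621.92
C: (74−1)·3.0² = 73·9 = 657
D: (65−1)·4.5² = 64·20.25 = 1296
E: (70−1)·3.0² = 69·9 = 621
Numerator = 3437.79; denominator = Σ(nₕ−1) = 365.
s²ₚ = 3437.79/365 = 9.418603... → 9.4186.

9.4186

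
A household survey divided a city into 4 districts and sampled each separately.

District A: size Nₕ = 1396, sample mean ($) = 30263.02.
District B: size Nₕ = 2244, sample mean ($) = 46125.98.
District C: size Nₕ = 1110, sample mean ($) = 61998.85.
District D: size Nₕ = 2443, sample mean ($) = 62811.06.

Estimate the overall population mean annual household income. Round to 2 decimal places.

N = 7193; weights Wₕ = Nₕ/N = (0.1941, 0.3120, 0.1543, 0.3396).
x̄_st = Σ Wₕ·x̄ₕ = 0.1941·30263.02 + 0.3120·46125.98 + 0.1543·61998.85 + 0.3396·62811.06 ≈ 51163.6338...
→ 51163.63.

51163.63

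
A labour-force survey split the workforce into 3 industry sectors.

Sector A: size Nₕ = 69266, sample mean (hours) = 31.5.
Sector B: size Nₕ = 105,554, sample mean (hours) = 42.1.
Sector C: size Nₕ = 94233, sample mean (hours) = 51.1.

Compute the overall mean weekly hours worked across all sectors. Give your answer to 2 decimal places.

N = 69266 + 105554 + 94233 = 269053.
Weight each subgroup mean by Nₕ/N and sum.
Σ Nₕx̄ₕ = 69266·31.5 + 105554·42.1 + 94233·51.1 = 2181879 + 4443823.4 + 4815306.3 = 11441008.7.
Divide by N: 11441008.7 / 269053 = 42.5233... → 42.52.

42.52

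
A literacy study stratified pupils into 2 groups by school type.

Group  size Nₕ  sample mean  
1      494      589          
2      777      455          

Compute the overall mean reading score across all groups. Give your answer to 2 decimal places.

N = 494 + 777 = 1271.
Overall mean = Σ (Nₕ/N)·x̄ₕ — weight by population share, not a simple average.
Σ Nₕx̄ₕ = 494·589 + 777·455 = 290966 + 353535 = 644501.
Divide by N: 644501 / 1271 = 507.0818... → 507.08.

507.08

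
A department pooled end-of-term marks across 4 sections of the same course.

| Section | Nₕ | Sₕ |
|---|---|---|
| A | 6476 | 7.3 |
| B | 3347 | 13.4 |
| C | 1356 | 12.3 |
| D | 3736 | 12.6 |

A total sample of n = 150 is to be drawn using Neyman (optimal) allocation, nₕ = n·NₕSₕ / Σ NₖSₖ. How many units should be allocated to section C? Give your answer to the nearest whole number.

A: NₕSₕ = 6476·7.3 = 47274.8
B: NₕSₕ = 3347·13.4 = 44849.8
C: NₕSₕ = 1356·12.3 = 16678.8
D: NₕSₕ = 3736·12.6 = 47073.6
Σ NₕSₕ = 155877.
n_C = 150·16678.8/155877 = 16.050... → 16.

16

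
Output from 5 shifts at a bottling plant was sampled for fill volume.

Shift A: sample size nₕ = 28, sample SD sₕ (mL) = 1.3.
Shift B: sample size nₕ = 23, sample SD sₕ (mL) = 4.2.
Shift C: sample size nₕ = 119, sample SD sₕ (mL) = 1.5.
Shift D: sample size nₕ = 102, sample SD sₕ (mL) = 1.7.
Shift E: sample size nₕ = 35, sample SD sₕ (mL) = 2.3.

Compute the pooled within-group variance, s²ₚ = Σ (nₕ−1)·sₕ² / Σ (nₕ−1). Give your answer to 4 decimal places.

A: (28−1)·1.3² = 27·1.69 = 45.63
B: (23−1)·4.2² = 22·17.64 = 388.08
C: (119−1)·1.5² = 118·2.25 = 265.5
D: (102−1)·1.7² = 101·2.89 = 291.89
E: (35−1)·2.3² = 34·5.29 = 179.86
Numerator = 1170.96; denominator = Σ(nₕ−1) = 302.
s²ₚ = 1170.96/302 = 3.877351... → 3.8774.

3.8774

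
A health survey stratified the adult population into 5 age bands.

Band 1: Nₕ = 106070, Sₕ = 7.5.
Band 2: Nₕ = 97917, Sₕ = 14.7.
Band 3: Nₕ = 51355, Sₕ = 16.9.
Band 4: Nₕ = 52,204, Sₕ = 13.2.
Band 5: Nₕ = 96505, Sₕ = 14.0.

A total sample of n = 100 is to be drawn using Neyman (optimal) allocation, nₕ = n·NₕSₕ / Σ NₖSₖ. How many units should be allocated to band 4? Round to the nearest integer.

1: NₕSₕ = 106070·7.5 = 795525
2: NₕSₕ = 97917·14.7 = 1439379.9
3: NₕSₕ = 51355·16.9 = 867899.5
4: NₕSₕ = 52204·13.2 = 689092.8
5: NₕSₕ = 96505·14.0 = 1351070
Σ NₕSₕ = 5142967.2.
n_4 = 100·689092.8/5142967.2 = 13.399... → 13.

13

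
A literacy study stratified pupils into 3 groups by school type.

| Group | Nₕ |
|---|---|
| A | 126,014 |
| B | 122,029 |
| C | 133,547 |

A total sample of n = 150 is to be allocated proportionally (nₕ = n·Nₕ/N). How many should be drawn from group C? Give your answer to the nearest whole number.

52

N = 126014 + 122029 + 133547 = 381590.
n_C = 150·133547/381590 = 52.496... → 52.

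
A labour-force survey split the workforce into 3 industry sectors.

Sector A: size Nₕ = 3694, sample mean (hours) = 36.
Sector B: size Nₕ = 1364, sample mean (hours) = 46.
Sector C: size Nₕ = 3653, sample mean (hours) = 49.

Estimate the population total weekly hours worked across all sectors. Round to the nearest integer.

374725

A: 3694·36 = 132984
B: 1364·46 = 62744
C: 3653·49 = 178997
τ̂ = Σ Nₕx̄ₕ = 374725.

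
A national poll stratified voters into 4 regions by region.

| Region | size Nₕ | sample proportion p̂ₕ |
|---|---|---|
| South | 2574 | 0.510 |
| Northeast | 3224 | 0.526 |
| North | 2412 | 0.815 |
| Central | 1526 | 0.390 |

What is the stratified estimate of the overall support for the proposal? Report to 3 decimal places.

N = 2574 + 3224 + 2412 + 1526 = 9736.
Overall proportion = Σ (Nₕ/N)·p̂ₕ.
Σ Nₕp̂ₕ = 1312.74 + 1695.824 + 1965.78 + 595.14 = 5569.484.
5569.484 / 9736 = 0.57205... → 0.572.

0.572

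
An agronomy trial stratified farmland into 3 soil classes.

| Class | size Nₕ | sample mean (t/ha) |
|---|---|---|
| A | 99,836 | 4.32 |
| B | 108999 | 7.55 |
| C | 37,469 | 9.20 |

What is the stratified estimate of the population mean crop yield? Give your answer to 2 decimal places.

6.49

N = 99836 + 108999 + 37469 = 246304.
Weight each subgroup mean by Nₕ/N and sum.
Σ Nₕx̄ₕ = 99836·4.32 + 108999·7.55 + 37469·9.20 = 431291.52 + 822942.45 + 344714.8 = 1598948.77.
Divide by N: 1598948.77 / 246304 = 6.4918... → 6.49.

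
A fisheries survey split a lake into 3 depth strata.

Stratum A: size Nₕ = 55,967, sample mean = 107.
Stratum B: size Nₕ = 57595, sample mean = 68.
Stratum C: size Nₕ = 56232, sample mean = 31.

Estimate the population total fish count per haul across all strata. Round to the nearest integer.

11648121

A: 55967·107 = 5988469
B: 57595·68 = 3916460
C: 56232·31 = 1743192
τ̂ = Σ Nₕx̄ₕ = 11648121.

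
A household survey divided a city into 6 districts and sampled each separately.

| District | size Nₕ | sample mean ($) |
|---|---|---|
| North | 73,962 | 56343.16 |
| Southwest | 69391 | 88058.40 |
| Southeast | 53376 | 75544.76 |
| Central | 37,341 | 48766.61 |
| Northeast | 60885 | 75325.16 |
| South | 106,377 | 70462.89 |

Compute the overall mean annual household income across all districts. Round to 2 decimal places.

N = 73962 + 69391 + 53376 + 37341 + 60885 + 106377 = 401332.
The stratified mean weights each stratum mean by its population share Nₕ/N.
Σ Nₕx̄ₕ = 73962·56343.16 + 69391·88058.40 + 53376·75544.76 + 37341·48766.61 + 60885·75325.16 + 106377·70462.89 = 4167252799.92 + 6110460434.4 + 4032277109.76 + 1820993984.01 + 4586172366.6 + 7495630849.53 = 28212787544.22.
Divide by N: 28212787544.22 / 401332 = 70297.8769... → 70297.88.

70297.88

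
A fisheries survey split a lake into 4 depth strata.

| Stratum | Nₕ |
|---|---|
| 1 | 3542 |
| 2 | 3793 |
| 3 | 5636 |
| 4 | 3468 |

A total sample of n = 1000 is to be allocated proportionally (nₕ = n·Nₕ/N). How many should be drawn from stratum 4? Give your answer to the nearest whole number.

211

Share of stratum 4 = 3468/16439 = 0.21096.
Allocate 1000 × 0.21096 = 210.962... → 211.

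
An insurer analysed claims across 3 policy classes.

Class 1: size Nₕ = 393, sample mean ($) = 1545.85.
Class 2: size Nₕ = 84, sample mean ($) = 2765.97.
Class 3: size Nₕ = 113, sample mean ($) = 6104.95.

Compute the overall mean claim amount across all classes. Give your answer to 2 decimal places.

x̄_st = (Σ Nₕx̄ₕ) / (Σ Nₕ) = (393·1545.85 + 84·2765.97 + 113·6104.95) / 590
= 1529719.88 / 590 = 2592.7456... → 2592.75.

2592.75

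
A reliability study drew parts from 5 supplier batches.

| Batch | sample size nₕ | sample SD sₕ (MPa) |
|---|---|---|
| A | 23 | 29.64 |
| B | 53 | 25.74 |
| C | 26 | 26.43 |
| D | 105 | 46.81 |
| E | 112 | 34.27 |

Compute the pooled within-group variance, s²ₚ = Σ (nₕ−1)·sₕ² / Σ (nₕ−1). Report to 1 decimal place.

1367.8

Degrees of freedom: 22 + 52 + 25 + 104 + 111 = 314.
Σ(nₕ−1)sₕ² = 22·878.5296 + 52·662.5476 + 25·698.5449 + 104·2191.1761 + 111·1174.4329 = 429488.1152.
s²ₚ = 429488.1152 / 314 = 1367.797... → 1367.8.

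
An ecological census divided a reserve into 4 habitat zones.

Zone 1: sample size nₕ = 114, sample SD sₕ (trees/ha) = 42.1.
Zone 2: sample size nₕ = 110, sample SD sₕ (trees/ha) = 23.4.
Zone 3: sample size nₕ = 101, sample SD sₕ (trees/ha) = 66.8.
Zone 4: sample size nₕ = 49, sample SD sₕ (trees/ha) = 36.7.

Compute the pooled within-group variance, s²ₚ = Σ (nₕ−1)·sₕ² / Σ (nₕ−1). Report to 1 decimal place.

1: (114−1)·42.1² = 113·1772.41 = 200282.33
2: (110−1)·23.4² = 109·547.56 = 59684.04
3: (101−1)·66.8² = 100·4462.24 = 446224
4: (49−1)·36.7² = 48·1346.89 = 64650.72
Numerator = 770841.09; denominator = Σ(nₕ−1) = 370.
s²ₚ = 770841.09/370 = 2083.354... → 2083.4.

2083.4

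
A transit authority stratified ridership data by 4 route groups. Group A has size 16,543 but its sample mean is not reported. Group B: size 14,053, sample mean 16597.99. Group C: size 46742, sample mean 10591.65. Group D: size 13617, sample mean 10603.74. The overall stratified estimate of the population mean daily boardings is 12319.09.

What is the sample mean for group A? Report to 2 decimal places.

N = 16543 + 14053 + 46742 + 13617 = 90955.
Overall total = μ·N = 12319.09·90955 = 1120482830.95.
Subtract the known strata: 14053·16597.99 + 46742·10591.65 + 13617·10603.74 = 872717585.35.
Remaining total for group A: 1120482830.95 − 872717585.35 = 247765245.6.
Divide by its size: 247765245.6 / 16543 = 14977.0444... → 14977.04.

14977.04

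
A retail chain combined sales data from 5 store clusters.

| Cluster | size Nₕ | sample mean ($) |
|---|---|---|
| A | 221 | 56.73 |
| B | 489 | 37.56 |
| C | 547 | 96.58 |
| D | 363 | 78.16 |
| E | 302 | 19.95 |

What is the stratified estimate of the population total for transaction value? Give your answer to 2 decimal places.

A: 221·56.73 = 12537.33
B: 489·37.56 = 18366.84
C: 547·96.58 = 52829.26
D: 363·78.16 = 28372.08
E: 302·19.95 = 6024.9
τ̂ = Σ Nₕx̄ₕ = 118130.41.

118130.41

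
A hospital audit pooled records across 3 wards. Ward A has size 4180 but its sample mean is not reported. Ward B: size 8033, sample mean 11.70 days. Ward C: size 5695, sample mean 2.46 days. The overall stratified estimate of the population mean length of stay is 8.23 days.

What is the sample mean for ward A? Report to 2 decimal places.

9.42

Σ Nₕx̄ₕ = N·μ, so 4180·x̄_A = 17908·8.23 − (8033·11.70 + 5695·2.46).
= 147382.84 − 107995.8 = 39387.04.
x̄_A = 39387.04 / 4180 = 9.4227... → 9.42.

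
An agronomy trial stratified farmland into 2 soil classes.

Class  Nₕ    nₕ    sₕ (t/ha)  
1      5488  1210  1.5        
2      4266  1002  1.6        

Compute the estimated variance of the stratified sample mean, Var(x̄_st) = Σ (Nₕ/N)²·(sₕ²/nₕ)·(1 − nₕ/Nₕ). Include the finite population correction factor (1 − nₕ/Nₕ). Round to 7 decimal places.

N = 9754. Term for each stratum: Wₕ²sₕ²/nₕ·(1−nₕ/Nₕ).
Var(x̄_st) = 0.0004588667 + 0.0003739192 = 0.0008327859 → 0.0008328.

0.0008328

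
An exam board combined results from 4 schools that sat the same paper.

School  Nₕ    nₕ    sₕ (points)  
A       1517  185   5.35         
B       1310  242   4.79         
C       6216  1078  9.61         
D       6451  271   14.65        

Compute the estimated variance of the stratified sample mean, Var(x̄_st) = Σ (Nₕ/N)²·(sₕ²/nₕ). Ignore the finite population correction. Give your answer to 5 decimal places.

0.15324

N = 15494; Wₕ = Nₕ/N.
school A: (1517/15494)²·5.35²/185 = 0.00148313
school B: (1310/15494)²·4.79²/242 = 0.00067775
school C: (6216/15494)²·9.61²/1078 = 0.01378869
school D: (6451/15494)²·14.65²/271 = 0.13728811
Sum = 0.15323769 → 0.15324.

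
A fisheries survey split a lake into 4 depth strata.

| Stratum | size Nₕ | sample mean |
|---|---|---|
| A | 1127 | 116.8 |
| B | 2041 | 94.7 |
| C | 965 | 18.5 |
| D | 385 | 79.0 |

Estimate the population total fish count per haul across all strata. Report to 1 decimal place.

Estimate total by summing Nₕ·x̄ₕ over strata.
1127·116.8 + 2041·94.7 + 965·18.5 + 385·79.0 = 131633.6 + 193282.7 + 17852.5 + 30415 = 373183.8.

373183.8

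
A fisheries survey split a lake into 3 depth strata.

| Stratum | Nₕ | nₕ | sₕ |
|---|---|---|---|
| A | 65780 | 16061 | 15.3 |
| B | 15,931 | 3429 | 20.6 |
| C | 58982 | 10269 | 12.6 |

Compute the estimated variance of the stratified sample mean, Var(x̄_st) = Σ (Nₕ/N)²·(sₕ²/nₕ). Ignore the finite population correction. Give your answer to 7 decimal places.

N = 140693. Term for each stratum: Wₕ²sₕ²/nₕ.
Var(x̄_st) = 0.0031860533 + 0.0015867483 + 0.0027171083 = 0.0074899099 → 0.0074899.

0.0074899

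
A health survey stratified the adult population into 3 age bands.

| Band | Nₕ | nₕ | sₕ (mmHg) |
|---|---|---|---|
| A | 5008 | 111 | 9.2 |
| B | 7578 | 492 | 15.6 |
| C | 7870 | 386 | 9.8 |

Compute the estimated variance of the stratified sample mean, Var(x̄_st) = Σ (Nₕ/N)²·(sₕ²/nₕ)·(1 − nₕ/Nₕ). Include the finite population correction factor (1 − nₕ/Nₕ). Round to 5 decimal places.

0.14319

N = 20456. Term for each stratum: Wₕ²sₕ²/nₕ·(1−nₕ/Nₕ).
Var(x̄_st) = 0.04468952 + 0.06347437 + 0.03502127 = 0.14318516 → 0.14319.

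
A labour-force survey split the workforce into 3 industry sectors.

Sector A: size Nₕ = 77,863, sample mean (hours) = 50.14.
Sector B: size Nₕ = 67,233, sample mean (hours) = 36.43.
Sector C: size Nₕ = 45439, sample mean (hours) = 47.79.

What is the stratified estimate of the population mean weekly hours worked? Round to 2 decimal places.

44.74

x̄_st = (Σ Nₕx̄ₕ) / (Σ Nₕ) = (77863·50.14 + 67233·36.43 + 45439·47.79) / 190535
= 8524878.82 / 190535 = 44.7418... → 44.74.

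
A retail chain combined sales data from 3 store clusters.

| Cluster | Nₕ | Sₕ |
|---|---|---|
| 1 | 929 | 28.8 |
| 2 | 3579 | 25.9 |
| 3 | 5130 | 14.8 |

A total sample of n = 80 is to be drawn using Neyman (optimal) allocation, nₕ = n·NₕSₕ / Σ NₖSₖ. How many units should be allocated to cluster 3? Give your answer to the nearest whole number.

31

Σ NₕSₕ = 929·28.8 + 3579·25.9 + 5130·14.8 = 195375.3.
Share for 3: 75924/195375.3 = 0.38861.
n_3 = 80 × 0.38861 = 31.088... → 31.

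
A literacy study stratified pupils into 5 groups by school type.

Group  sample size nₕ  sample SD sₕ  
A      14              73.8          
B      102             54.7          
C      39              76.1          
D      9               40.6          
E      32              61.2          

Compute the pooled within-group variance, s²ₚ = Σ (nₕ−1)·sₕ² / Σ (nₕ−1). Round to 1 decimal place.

3782.0

Degrees of freedom: 13 + 101 + 38 + 8 + 31 = 191.
Σ(nₕ−1)sₕ² = 13·5446.44 + 101·2992.09 + 38·5791.21 + 8·1648.36 + 31·3745.44 = 722366.31.
s²ₚ = 722366.31 / 191 = 3782.023... → 3782.0.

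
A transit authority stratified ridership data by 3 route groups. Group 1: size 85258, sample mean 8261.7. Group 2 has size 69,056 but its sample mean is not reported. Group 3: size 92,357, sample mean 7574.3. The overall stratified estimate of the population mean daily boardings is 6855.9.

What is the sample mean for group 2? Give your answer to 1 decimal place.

4159.5

N = 85258 + 69056 + 92357 = 246671.
Overall total = μ·N = 6855.9·246671 = 1691151708.9.
Subtract the known strata: 85258·8261.7 + 92357·7574.3 = 1403915643.7.
Remaining total for group 2: 1691151708.9 − 1403915643.7 = 287236065.2.
Divide by its size: 287236065.2 / 69056 = 4159.466... → 4159.5.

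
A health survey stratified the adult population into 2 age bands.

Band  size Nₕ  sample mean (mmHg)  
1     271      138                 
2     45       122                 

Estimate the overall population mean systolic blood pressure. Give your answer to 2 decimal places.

135.72

N = 271 + 45 = 316.
Weight each subgroup mean by Nₕ/N and sum.
Σ Nₕx̄ₕ = 271·138 + 45·122 = 37398 + 5490 = 42888.
Divide by N: 42888 / 316 = 135.7215... → 135.72.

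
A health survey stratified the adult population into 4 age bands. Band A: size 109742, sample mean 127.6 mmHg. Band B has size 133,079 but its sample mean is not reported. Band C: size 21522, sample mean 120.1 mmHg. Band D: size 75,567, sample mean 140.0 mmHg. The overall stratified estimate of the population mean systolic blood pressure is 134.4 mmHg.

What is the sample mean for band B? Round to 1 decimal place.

139.1

N = 109742 + 133079 + 21522 + 75567 = 339910.
Overall total = μ·N = 134.4·339910 = 45683904.
Subtract the known strata: 109742·127.6 + 21522·120.1 + 75567·140.0 = 27167251.4.
Remaining total for band B: 45683904 − 27167251.4 = 18516652.6.
Divide by its size: 18516652.6 / 133079 = 139.140... → 139.1.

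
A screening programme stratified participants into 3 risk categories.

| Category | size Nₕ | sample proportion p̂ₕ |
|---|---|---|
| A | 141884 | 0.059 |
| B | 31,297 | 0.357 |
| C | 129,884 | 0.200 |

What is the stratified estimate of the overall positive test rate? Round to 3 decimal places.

N = 141884 + 31297 + 129884 = 303065.
Overall proportion = Σ (Nₕ/N)·p̂ₕ.
Σ Nₕp̂ₕ = 8371.156 + 11173.029 + 25976.8 = 45520.985.
45520.985 / 303065 = 0.15020... → 0.150.

0.150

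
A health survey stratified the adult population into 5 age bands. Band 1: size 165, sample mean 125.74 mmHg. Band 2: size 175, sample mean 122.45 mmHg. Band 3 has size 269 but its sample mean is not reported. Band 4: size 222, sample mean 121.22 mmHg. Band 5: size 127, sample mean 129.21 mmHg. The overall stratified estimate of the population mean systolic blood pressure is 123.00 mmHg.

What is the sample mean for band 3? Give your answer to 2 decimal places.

120.21

N = 165 + 175 + 269 + 222 + 127 = 958.
Overall total = μ·N = 123.00·958 = 117834.
Subtract the known strata: 165·125.74 + 175·122.45 + 222·121.22 + 127·129.21 = 85496.36.
Remaining total for band 3: 117834 − 85496.36 = 32337.64.
Divide by its size: 32337.64 / 269 = 120.2143... → 120.21.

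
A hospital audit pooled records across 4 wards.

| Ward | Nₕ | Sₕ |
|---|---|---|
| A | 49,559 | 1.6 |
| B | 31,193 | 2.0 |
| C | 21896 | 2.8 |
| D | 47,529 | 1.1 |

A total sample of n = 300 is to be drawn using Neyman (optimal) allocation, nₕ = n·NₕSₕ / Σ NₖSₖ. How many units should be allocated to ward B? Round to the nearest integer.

Σ NₕSₕ = 49559·1.6 + 31193·2.0 + 21896·2.8 + 47529·1.1 = 255271.1.
Share for B: 62386/255271.1 = 0.24439.
n_B = 300 × 0.24439 = 73.317... → 73.

73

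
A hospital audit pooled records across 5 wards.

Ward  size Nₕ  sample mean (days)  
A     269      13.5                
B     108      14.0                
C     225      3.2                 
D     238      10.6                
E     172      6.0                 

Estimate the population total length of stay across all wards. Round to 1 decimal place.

9418.3

A: 269·13.5 = 3631.5
B: 108·14.0 = 1512
C: 225·3.2 = 720
D: 238·10.6 = 2522.8
E: 172·6.0 = 1032
τ̂ = Σ Nₕx̄ₕ = 9418.3.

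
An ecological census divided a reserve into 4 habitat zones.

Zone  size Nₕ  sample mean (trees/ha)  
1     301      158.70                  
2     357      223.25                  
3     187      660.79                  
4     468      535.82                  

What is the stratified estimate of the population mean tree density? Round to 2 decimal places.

382.18

N = 301 + 357 + 187 + 468 = 1313.
Overall mean = Σ (Nₕ/N)·x̄ₕ — weight by population share, not a simple average.
Σ Nₕx̄ₕ = 301·158.70 + 357·223.25 + 187·660.79 + 468·535.82 = 47768.7 + 79700.25 + 123567.73 + 250763.76 = 501800.44.
Divide by N: 501800.44 / 1313 = 382.1786... → 382.18.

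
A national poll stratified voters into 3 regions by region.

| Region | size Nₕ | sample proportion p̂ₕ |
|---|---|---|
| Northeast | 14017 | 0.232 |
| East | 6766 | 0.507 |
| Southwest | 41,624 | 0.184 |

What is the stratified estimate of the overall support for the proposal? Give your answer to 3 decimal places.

0.230

N = 14017 + 6766 + 41624 = 62407.
Overall proportion = Σ (Nₕ/N)·p̂ₕ.
Σ Nₕp̂ₕ = 3251.944 + 3430.362 + 7658.816 = 14341.122.
14341.122 / 62407 = 0.22980... → 0.230.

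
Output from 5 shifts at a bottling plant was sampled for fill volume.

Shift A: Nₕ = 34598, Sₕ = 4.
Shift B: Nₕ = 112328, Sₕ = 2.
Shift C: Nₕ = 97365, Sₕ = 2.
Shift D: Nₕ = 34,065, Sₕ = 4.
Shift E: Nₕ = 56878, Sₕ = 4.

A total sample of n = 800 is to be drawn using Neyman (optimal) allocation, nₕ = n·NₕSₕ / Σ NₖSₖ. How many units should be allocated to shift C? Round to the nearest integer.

169

A: NₕSₕ = 34598·4 = 138392
B: NₕSₕ = 112328·2 = 224656
C: NₕSₕ = 97365·2 = 194730
D: NₕSₕ = 34065·4 = 136260
E: NₕSₕ = 56878·4 = 227512
Σ NₕSₕ = 921550.
n_C = 800·194730/921550 = 169.046... → 169.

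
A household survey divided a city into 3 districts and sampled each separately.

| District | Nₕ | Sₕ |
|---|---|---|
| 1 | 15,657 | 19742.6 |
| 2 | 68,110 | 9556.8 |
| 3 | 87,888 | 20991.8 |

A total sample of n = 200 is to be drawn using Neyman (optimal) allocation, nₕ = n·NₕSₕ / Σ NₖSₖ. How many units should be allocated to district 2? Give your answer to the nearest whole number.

46

1: NₕSₕ = 15657·19742.6 = 309109888.2
2: NₕSₕ = 68110·9556.8 = 650913648
3: NₕSₕ = 87888·20991.8 = 1844927318.4
Σ NₕSₕ = 2804950854.6.
n_2 = 200·650913648/2804950854.6 = 46.412... → 46.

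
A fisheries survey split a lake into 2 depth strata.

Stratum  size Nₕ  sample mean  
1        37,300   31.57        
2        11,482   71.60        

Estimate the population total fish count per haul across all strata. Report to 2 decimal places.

1999672.20

1: 37300·31.57 = 1177561
2: 11482·71.60 = 822111.2
τ̂ = Σ Nₕx̄ₕ = 1999672.20.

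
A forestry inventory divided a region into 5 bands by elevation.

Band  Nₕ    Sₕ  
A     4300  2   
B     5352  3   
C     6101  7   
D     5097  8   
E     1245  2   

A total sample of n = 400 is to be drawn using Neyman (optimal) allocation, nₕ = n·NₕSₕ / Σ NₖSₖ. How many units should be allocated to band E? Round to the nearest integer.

Σ NₕSₕ = 4300·2 + 5352·3 + 6101·7 + 5097·8 + 1245·2 = 110629.
Share for E: 2490/110629 = 0.02251.
n_E = 400 × 0.02251 = 9.003... → 9.

9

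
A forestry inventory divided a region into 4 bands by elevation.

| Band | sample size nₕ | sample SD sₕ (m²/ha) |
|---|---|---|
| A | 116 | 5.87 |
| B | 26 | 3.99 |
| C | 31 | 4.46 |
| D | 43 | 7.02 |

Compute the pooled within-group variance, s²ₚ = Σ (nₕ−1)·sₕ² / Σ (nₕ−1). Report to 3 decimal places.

Degrees of freedom: 115 + 25 + 30 + 42 = 212.
Σ(nₕ−1)sₕ² = 115·34.4569 + 25·15.9201 + 30·19.8916 + 42·49.2804 = 7027.0708.
s²ₚ = 7027.0708 / 212 = 33.14656... → 33.147.

33.147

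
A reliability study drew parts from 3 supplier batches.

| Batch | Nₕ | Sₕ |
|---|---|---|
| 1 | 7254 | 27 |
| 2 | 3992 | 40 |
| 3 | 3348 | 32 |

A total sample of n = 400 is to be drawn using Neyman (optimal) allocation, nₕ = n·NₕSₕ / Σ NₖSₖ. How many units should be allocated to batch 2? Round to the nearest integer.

Σ NₕSₕ = 7254·27 + 3992·40 + 3348·32 = 462674.
Share for 2: 159680/462674 = 0.34512.
n_2 = 400 × 0.34512 = 138.050... → 138.

138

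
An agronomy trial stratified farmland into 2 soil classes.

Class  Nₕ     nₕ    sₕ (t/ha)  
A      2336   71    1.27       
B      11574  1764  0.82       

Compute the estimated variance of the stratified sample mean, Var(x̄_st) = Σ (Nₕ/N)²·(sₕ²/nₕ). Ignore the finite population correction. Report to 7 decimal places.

0.0009046

N = 13910. Term for each stratum: Wₕ²sₕ²/nₕ.
Var(x̄_st) = 0.0006406790 + 0.0002639015 = 0.0009045805 → 0.0009046.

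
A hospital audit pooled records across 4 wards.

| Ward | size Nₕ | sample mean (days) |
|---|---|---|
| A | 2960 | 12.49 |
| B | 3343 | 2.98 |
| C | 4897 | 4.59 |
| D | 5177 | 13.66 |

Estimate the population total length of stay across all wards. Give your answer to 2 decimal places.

A: 2960·12.49 = 36970.4
B: 3343·2.98 = 9962.14
C: 4897·4.59 = 22477.23
D: 5177·13.66 = 70717.82
τ̂ = Σ Nₕx̄ₕ = 140127.59.

140127.59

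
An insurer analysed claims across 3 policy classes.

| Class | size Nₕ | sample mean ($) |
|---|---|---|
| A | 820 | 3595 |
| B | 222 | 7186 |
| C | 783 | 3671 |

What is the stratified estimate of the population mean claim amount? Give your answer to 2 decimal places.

x̄_st = (Σ Nₕx̄ₕ) / (Σ Nₕ) = (820·3595 + 222·7186 + 783·3671) / 1825
= 7417585 / 1825 = 4064.4301... → 4064.43.

4064.43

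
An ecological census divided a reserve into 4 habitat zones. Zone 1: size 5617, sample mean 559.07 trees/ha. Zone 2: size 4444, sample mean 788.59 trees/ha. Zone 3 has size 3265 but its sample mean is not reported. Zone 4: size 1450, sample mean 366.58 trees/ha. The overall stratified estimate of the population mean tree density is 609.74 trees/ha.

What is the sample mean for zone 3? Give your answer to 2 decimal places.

Σ Nₕx̄ₕ = N·μ, so 3265·x̄_3 = 14776·609.74 − (5617·559.07 + 4444·788.59 + 1450·366.58).
= 9009518.24 − 7176331.15 = 1833187.09.
x̄_3 = 1833187.09 / 3265 = 561.4662... → 561.47.

561.47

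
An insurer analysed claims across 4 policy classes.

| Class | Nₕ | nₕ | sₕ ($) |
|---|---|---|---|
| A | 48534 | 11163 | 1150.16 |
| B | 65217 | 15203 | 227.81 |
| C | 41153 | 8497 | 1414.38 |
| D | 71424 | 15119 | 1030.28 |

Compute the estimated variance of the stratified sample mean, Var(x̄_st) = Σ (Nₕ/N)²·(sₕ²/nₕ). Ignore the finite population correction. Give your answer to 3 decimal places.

20.509

N = 226328. Term for each stratum: Wₕ²sₕ²/nₕ.
Var(x̄_st) = 5.449431 + 0.283440 + 7.783824 + 6.991965 = 20.508661 → 20.509.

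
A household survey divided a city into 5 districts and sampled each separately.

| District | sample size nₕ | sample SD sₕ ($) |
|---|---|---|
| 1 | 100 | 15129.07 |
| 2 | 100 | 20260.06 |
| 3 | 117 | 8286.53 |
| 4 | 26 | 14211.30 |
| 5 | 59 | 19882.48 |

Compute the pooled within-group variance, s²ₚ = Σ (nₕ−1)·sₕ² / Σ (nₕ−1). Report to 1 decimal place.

1: (100−1)·15129.07² = 99·228888759.0649 = 22659987147.4251
2: (100−1)·20260.06² = 99·410470031.2036 = 40636533089.1564
3: (117−1)·8286.53² = 116·68666579.4409 = 7965323215.1444
4: (26−1)·14211.30² = 25·201961047.69 = 5049026192.25
5: (59−1)·19882.48² = 58·395313010.9504 = 22928154635.1232
Numerator = 99239024279.0991; denominator = Σ(nₕ−1) = 397.
s²ₚ = 99239024279.0991/397 = 249972353.348... → 249972353.3.

249972353.3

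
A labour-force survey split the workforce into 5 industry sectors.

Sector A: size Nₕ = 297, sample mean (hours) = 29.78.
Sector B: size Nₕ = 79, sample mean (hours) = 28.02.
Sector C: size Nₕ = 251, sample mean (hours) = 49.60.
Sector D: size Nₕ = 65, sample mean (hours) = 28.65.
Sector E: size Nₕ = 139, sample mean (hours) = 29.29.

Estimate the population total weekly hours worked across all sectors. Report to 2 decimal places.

A: 297·29.78 = 8844.66
B: 79·28.02 = 2213.58
C: 251·49.60 = 12449.6
D: 65·28.65 = 1862.25
E: 139·29.29 = 4071.31
τ̂ = Σ Nₕx̄ₕ = 29441.40.

29441.40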